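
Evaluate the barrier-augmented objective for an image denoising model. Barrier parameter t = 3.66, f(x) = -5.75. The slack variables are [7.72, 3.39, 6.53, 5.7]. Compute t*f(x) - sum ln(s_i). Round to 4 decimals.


Step 1: Compute log-barrier.
ln values: [2.0438, 1.2208, 1.8764, 1.7405]
phi = -(2.0438 + 1.2208 + 1.8764 + 1.7405) = -6.8815
Step 2: Compute augmented objective.
t*f(x) = 3.66*-5.75 = -21.045
Total = -21.045 - 6.8815 = -27.9265


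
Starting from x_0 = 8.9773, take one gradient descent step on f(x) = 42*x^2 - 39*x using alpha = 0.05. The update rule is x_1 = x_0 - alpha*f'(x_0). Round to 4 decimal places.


We compute the gradient at x_0 and apply the update.
f'(x) = 84*x - 39
f'(8.9773) = 84*8.9773 - 39 = 715.0932
x_1 = 8.9773 - 0.05*715.0932 = -26.7774


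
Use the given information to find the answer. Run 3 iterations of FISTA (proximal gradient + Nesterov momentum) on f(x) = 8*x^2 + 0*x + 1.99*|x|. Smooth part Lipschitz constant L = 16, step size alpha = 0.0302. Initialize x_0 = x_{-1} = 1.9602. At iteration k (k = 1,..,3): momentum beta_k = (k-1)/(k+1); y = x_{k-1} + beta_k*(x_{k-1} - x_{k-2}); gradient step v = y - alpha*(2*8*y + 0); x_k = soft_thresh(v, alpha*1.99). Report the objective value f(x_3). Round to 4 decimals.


FISTA on f(x) = 8*x^2 + 0*x + 1.99*|x|
L = 16, alpha = 0.0302
Iteration 1: beta = 0.0, y = 1.9602 + 0.0*(1.9602 - 1.9602) = 1.9602
  grad(y) = 31.3632, v = y - alpha*grad = 1.013
  prox(v) = soft_thresh(1.013, 0.0601) = 0.9529
Iteration 2: beta = 0.3333, y = 0.9529 + 0.3333*(0.9529 - 1.9602) = 0.6172
  grad(y) = 9.8748, v = y - alpha*grad = 0.319
  prox(v) = soft_thresh(0.319, 0.0601) = 0.2589
Iteration 3: beta = 0.5, y = 0.2589 + 0.5*(0.2589 - 0.9529) = -0.0882
  grad(y) = -1.4108, v = y - alpha*grad = -0.0456
  prox(v) = soft_thresh(-0.0456, 0.0601) = 0.0
f(x_3) = 8*0.0^2 + 0*0.0 + 1.99*|0.0| = 0.0


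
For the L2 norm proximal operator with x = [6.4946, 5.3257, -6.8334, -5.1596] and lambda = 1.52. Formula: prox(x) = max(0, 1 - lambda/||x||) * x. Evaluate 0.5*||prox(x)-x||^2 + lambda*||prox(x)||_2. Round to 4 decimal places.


Step 1: Compute ||x||.
||x|| = 11.9942
Step 2: Compute scaling factor.
scale = max(0, 1 - 1.52/11.9942) = 0.8733
Step 3: prox(x) = [5.6715, 4.6508, -5.9674, -4.5057]
||prox(x)|| = 10.4742
Step 4: Proximal objective.
0.5*||prox-x||^2 = 1.1552
lambda*||prox|| = 15.9208
Total = 17.0759


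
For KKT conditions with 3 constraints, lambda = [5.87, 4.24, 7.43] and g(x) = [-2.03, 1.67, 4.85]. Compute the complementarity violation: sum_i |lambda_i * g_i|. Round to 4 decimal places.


KKT complementary slackness check:
lambda_1 * g_1 = 5.87 * -2.03 = -11.9161
lambda_2 * g_2 = 4.24 * 1.67 = 7.0808
lambda_3 * g_3 = 7.43 * 4.85 = 36.0355
Total violation = 11.9161 + 7.0808 + 36.0355 = 55.0324


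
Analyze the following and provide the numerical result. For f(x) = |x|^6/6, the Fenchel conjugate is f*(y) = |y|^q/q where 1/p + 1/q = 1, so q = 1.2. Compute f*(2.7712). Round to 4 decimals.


The conjugate exponent q satisfies 1/p + 1/q = 1.
p = 6, so q = 6/(6 - 1) = 1.2
|y|^q = 2.7712^1.2 = 3.3978
f*(2.7712) = 3.3978 / 1.2 = 2.8315


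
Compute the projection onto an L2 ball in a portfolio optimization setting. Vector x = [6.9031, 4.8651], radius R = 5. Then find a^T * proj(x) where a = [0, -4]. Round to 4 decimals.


Step 1: Compute ||x|| (intermediates to 6 decimals).
||x|| = sqrt(6.9031^2 + 4.8651^2) = 8.445235
Step 2: Project.
Since ||x|| > R, scale = R/||x|| = 5/8.445235 = 0.59205, proj(x) = scale * x
proj(x) = [4.08698, 2.880382]
Step 3: Dot product.
a^T * proj(x) = 0*4.08698 - 4*2.880382 = -11.5215


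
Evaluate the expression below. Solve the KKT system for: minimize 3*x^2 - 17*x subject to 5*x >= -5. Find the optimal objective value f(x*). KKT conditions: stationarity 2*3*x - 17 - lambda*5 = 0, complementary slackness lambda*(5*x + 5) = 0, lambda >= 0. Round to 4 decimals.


Step 1: Try lambda = 0 (constraint inactive).
Stationarity: 2*3*x - 17 = 0
x* = 17/(2*3) = 17/6 = 2.8333 (rounded; the exact value 17/6 is used below)
Check constraint: 5*2.8333 = 14.1665 >= -5 -- satisfied.
Step 2: Compute optimal value.
f(x*) = 3*(17/6)^2 - 17*(17/6) = -24.0833


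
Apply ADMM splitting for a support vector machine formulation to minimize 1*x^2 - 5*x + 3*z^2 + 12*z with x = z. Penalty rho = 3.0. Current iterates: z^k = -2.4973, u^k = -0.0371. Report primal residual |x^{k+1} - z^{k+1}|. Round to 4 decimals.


ADMM iteration with rho = 3.0, z^k = -2.4973, u^k = -0.0371
Step 1: x-update.
Minimize 1*x^2 - 5*x + (3.0/2)*(x + 2.4973 - 0.0371)^2
FOC: (2*1 + 3.0)*x = 5 + 3.0*(-2.4973 + 0.0371)
x^{k+1} = -0.4761
Step 2: z-update.
Minimize 3*z^2 + 12*z + (3.0/2)*(-0.4761 - z - 0.0371)^2
FOC: (2*3 + 3.0)*z = -12 + 3.0*(-0.4761 - 0.0371)
z^{k+1} = -1.5044
Step 3: u-update.
u^{k+1} = -0.0371 - 0.4761 + 1.5044 = 0.9912
Step 4: Primal residual = |-0.4761 + 1.5044| = 1.0283


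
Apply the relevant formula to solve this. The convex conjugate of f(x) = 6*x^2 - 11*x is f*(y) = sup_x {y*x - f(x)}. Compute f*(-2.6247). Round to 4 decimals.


f*(y) = sup_x {y*x - a*x^2 - b*x} = sup_x {(y-b)*x - a*x^2}
FOC: (y - b) - 2a*x = 0 => x* = (y - b)/(2a)
x* = (-2.6247 + 11)/(2*6) = 0.6979
f*(-2.6247) = (y-b)^2/(4a) = (-2.6247 + 11)^2/(4*6)
= 70.1457/24 = 2.9227


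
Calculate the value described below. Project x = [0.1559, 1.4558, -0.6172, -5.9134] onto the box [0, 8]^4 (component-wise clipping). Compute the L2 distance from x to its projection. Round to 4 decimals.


Project each component onto [0, 8].
clip(0.1559) = 0.1559, clip(1.4558) = 1.4558, clip(-0.6172) = 0.0, clip(-5.9134) = 0.0
Projection = [0.1559, 1.4558, 0.0, 0.0]
Squared diffs: [0.0, 0.0, 0.3809, 34.9683]
Distance = sqrt(35.3492) = 5.9455


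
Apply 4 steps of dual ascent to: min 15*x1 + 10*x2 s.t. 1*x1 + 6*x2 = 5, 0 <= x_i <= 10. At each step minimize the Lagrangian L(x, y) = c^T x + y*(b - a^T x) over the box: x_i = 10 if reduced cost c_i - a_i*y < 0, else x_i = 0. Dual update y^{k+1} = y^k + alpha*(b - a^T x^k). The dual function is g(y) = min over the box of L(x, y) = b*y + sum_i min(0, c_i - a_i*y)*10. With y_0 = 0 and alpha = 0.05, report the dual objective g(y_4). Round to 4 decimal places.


Dual ascent for LP: min 15*x1 + 10*x2, 1*x1 + 6*x2 = 5, 0 <= x_i <= 10
Step 1: y^k = 0.0, reduced costs: (15.0, 10.0)
  x^k = (0.0, 0.0), subgradient = b - a^T x = 5.0
  y^{k+1} = 0.0 + 0.05*5.0 = 0.25
Step 2: y^k = 0.25, reduced costs: (14.75, 8.5)
  x^k = (0.0, 0.0), subgradient = b - a^T x = 5.0
  y^{k+1} = 0.25 + 0.05*5.0 = 0.5
Step 3: y^k = 0.5, reduced costs: (14.5, 7.0)
  x^k = (0.0, 0.0), subgradient = b - a^T x = 5.0
  y^{k+1} = 0.5 + 0.05*5.0 = 0.75
Step 4: y^k = 0.75, reduced costs: (14.25, 5.5)
  x^k = (0.0, 0.0), subgradient = b - a^T x = 5.0
  y^{k+1} = 0.75 + 0.05*5.0 = 1.0
Dual objective at y_4 = 1.0: reduced costs (14.0, 4.0), box minimizer x = (0.0, 0.0)
g(y_4) = b*y + (c1 - a1*y)*x1 + (c2 - a2*y)*x2 = 5*1.0 + 14.0*0.0 + 4.0*0.0 = 5.0 + 0.0 + 0.0 = 5.0


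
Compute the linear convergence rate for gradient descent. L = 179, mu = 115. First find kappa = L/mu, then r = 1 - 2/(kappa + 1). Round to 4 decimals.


Step 1: Compute the condition number.
kappa = L/mu = 179/115 = 1.5565
Step 2: Compute the convergence rate.
r = 1 - 2/(kappa + 1) = 1 - 2*mu/(L + mu) = (L - mu)/(L + mu) = 64/294 = 0.2177


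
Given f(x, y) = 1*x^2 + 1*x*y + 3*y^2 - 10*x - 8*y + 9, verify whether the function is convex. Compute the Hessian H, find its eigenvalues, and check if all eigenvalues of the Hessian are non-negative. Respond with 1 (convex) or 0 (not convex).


The Hessian of f(x,y) = 1*x^2 + 1*x*y + 3*y^2 - 10*x - 8*y + 9 is:
H = [[2, 1], [1, 6]]
Trace = 2 + 6 = 8
Determinant = 2*6 - (1)^2 = 11
Discriminant = (8)^2 - 4*11 = 20.0
Eigenvalues: lambda_1 = 1.7639, lambda_2 = 6.2361
The function is convex.

1


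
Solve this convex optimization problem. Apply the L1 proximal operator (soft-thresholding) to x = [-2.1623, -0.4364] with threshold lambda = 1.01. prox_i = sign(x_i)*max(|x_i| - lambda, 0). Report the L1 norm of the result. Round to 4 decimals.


Soft-thresholding with lambda = 1.01:
prox(-2.1623) = sign(-2.1623)*max(|-2.1623| - 1.01, 0) = -1.1523
prox(-0.4364) = sign(-0.4364)*max(|-0.4364| - 1.01, 0) = 0.0
prox(x) = [-1.1523, 0.0]
||prox(x)||_1 = 1.1523 + 0.0 = 1.1523


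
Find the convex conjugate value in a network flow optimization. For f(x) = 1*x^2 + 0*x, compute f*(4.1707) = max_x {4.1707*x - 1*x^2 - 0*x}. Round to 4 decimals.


f*(y) = sup_x {y*x - a*x^2 - b*x} = sup_x {(y-b)*x - a*x^2}
FOC: (y - b) - 2a*x = 0 => x* = (y - b)/(2a)
x* = (4.1707 - 0)/(2*1) = 2.0854
f*(4.1707) = (y-b)^2/(4a) = (4.1707 - 0)^2/(4*1)
= 17.3947/4 = 4.3487


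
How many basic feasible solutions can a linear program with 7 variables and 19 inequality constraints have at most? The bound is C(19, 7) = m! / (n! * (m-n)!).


Each vertex corresponds to some choice of n active constraints out of m, so the number of vertices is at most C(m, n) = m! / (n!(m-n)!).
m = 19, n = 7
Numerator: 19 * 18 * 17 * 16 * 15 * 14 * 13
Denominator: 7! = 5040
C(19, 7) = 50388


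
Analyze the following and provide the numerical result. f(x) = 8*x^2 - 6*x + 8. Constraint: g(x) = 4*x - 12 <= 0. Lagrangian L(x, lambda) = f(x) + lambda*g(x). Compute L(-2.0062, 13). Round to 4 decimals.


Step 1: Evaluate f(x).
f(-2.0062) = 8*(-2.0062)^2 - 6*(-2.0062) + 8 = 52.2359
Step 2: Evaluate g(x).
g(-2.0062) = 4*-2.0062 - 12 = -20.0248
Step 3: Compute Lagrangian.
L = 52.2359 + 13*-20.0248 = -208.0865


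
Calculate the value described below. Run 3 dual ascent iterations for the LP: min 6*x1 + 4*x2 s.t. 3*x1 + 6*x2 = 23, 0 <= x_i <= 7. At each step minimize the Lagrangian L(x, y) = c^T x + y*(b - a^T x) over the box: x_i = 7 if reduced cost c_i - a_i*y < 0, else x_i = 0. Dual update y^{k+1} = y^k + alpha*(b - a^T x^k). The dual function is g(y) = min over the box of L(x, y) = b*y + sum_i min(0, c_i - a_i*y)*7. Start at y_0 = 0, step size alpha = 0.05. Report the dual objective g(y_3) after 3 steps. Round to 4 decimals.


Dual ascent for LP: min 6*x1 + 4*x2, 3*x1 + 6*x2 = 23, 0 <= x_i <= 7
Step 1: y^k = 0.0, reduced costs: (6.0, 4.0)
  x^k = (0.0, 0.0), subgradient = b - a^T x = 23.0
  y^{k+1} = 0.0 + 0.05*23.0 = 1.15
Step 2: y^k = 1.15, reduced costs: (2.55, -2.9)
  x^k = (0.0, 7.0), subgradient = b - a^T x = -19.0
  y^{k+1} = 1.15 + 0.05*-19.0 = 0.2
Step 3: y^k = 0.2, reduced costs: (5.4, 2.8)
  x^k = (0.0, 0.0), subgradient = b - a^T x = 23.0
  y^{k+1} = 0.2 + 0.05*23.0 = 1.35
Dual objective at y_3 = 1.35: reduced costs (1.95, -4.1), box minimizer x = (0.0, 7.0)
g(y_3) = b*y + (c1 - a1*y)*x1 + (c2 - a2*y)*x2 = 23*1.35 + 1.95*0.0 + (-4.1)*7.0 = 31.05 + 0.0 - 28.7 = 2.35


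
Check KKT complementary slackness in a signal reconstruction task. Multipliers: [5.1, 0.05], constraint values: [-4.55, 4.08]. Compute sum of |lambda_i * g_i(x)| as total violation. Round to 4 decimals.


KKT complementary slackness check:
lambda_1 * g_1 = 5.1 * -4.55 = -23.205
lambda_2 * g_2 = 0.05 * 4.08 = 0.204
Total violation = 23.205 + 0.204 = 23.409


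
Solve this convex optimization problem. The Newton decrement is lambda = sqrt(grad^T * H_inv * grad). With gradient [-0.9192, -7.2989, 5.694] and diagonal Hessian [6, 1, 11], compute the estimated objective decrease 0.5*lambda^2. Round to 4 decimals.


Step 1: H is diagonal, so H^(-1) * g = [-0.1532, -7.2989, 0.5176].
Step 2: g^T H^(-1) g = sum_i g_i^2 / H_ii
  = (-0.9192)^2/6 + (-7.2989)^2/1 + (5.694)^2/11
  = 0.1408 + 53.2739 + 2.9474 = 56.3622
Step 3: Objective decrease = 0.5 * g^T H^(-1) g = 28.1811


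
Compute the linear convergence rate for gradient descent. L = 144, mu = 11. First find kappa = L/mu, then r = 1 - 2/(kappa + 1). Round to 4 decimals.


Step 1: Compute the condition number.
kappa = L/mu = 144/11 = 13.0909
Step 2: Compute the convergence rate.
r = 1 - 2/(kappa + 1) = 1 - 2*mu/(L + mu) = (L - mu)/(L + mu) = 133/155 = 0.8581


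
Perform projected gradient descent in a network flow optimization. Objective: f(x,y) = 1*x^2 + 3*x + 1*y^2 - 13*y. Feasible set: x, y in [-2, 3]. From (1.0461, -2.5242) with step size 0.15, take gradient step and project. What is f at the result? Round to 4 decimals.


Step 1: Compute gradient at (1.0461, -2.5242).
grad_x = 2*1*1.0461 + 3 = 5.0922
grad_y = 2*1*-2.5242 - 13 = -18.0484
Step 2: Gradient step.
x_raw = 1.0461 - 0.15*5.0922 = 0.2823
y_raw = -2.5242 - 0.15*-18.0484 = 0.1831
Step 3: Project onto [-2, 3].
x_proj = clip(0.2823) = 0.2823
y_proj = clip(0.1831) = 0.1831
Step 4: Evaluate f.
f(0.2823, 0.1831) = -1.4198


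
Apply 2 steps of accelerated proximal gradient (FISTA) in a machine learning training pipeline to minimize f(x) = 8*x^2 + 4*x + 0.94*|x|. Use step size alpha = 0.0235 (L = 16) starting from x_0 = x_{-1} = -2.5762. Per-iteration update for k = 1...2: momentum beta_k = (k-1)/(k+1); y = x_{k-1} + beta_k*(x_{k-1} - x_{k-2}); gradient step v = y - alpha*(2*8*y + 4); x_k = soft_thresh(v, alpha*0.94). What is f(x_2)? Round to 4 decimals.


FISTA on f(x) = 8*x^2 + 4*x + 0.94*|x|
L = 16, alpha = 0.0235
Iteration 1: beta = 0.0, y = -2.5762 + 0.0*(-2.5762 + 2.5762) = -2.5762
  grad(y) = -37.2192, v = y - alpha*grad = -1.7015
  prox(v) = soft_thresh(-1.7015, 0.0221) = -1.6795
Iteration 2: beta = 0.3333, y = -1.6795 + 0.3333*(-1.6795 + 2.5762) = -1.3805
  grad(y) = -18.0887, v = y - alpha*grad = -0.9555
  prox(v) = soft_thresh(-0.9555, 0.0221) = -0.9334
f(x_2) = 8*(-0.9334)^2 + 4*(-0.9334) + 0.94*|-0.9334| = 4.1133


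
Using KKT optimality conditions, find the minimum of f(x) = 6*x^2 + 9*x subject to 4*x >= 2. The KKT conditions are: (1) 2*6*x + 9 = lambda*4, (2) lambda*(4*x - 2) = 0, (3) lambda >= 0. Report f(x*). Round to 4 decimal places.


Step 1: Try lambda = 0 (constraint inactive).
x_unc = -9/(2*6) = -0.75
Check: 4*-0.75 = -3.0 < 2 -- violated!
Step 2: Constraint must be active: 4*x = 2
x* = 2/4 = 0.5
lambda = (2*6*0.5 + 9)/4 = 3.75
Step 3: Compute optimal value.
f(x*) = 6*0.5^2 + 9*0.5 = 6.0


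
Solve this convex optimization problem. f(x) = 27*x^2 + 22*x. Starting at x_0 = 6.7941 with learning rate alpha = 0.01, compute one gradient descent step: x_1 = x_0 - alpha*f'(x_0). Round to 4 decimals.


We compute the gradient at x_0 and apply the update.
f'(x) = 54*x + 22
f'(6.7941) = 54*6.7941 + 22 = 388.8814
x_1 = 6.7941 - 0.01*388.8814 = 2.9053


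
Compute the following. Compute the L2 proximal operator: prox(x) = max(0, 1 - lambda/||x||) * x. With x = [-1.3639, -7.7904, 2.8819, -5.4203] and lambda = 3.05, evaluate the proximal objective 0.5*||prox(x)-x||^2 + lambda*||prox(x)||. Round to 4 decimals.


Step 1: Compute ||x||.
||x|| = 10.0118
Step 2: Compute scaling factor.
scale = max(0, 1 - 3.05/10.0118) = 0.6954
Step 3: prox(x) = [-0.9484, -5.4171, 2.004, -3.7691]
||prox(x)|| = 6.9618
Step 4: Proximal objective.
0.5*||prox-x||^2 = 4.6513
lambda*||prox|| = 21.2335
Total = 25.8847


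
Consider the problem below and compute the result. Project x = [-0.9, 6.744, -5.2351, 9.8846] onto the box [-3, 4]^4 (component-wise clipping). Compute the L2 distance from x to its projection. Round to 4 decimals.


Project each component onto [-3, 4].
clip(-0.9) = -0.9, clip(6.744) = 4.0, clip(-5.2351) = -3.0, clip(9.8846) = 4.0
Projection = [-0.9, 4.0, -3.0, 4.0]
Squared diffs: [0.0, 7.5295, 4.9957, 34.6285]
Distance = sqrt(47.1537) = 6.8669


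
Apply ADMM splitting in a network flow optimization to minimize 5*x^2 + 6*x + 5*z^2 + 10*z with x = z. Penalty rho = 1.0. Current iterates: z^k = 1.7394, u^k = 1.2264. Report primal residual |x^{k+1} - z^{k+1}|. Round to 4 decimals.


ADMM iteration with rho = 1.0, z^k = 1.7394, u^k = 1.2264
Step 1: x-update.
Minimize 5*x^2 + 6*x + (1.0/2)*(x - 1.7394 + 1.2264)^2
FOC: (2*5 + 1.0)*x = -6 + 1.0*(1.7394 - 1.2264)
x^{k+1} = -0.4988
Step 2: z-update.
Minimize 5*z^2 + 10*z + (1.0/2)*(-0.4988 - z + 1.2264)^2
FOC: (2*5 + 1.0)*z = -10 + 1.0*(-0.4988 + 1.2264)
z^{k+1} = -0.8429
Step 3: u-update.
u^{k+1} = 1.2264 - 0.4988 + 0.8429 = 1.5705
Step 4: Primal residual = |-0.4988 + 0.8429| = 0.3441


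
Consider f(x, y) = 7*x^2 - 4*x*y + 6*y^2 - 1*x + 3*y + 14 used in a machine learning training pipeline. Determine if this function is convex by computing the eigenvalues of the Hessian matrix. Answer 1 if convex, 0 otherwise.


The Hessian of f(x,y) = 7*x^2 - 4*x*y + 6*y^2 - 1*x + 3*y + 14 is:
H = [[14, -4], [-4, 12]]
Trace = 14 + 12 = 26
Determinant = 14*12 - (-4)^2 = 152
Discriminant = (26)^2 - 4*152 = 68.0
Eigenvalues: lambda_1 = 8.8769, lambda_2 = 17.1231
The function is convex.

1


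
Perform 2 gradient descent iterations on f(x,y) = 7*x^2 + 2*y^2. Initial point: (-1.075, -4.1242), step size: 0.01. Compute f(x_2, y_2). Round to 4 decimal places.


Gradient descent on f(x,y) = 7*x^2 + 2*y^2.
Starting point: (-1.075, -4.1242), alpha = 0.01
Step 1: grad_x = 2*7*-1.075 = -15.05, grad_y = 2*2*-4.1242 = -16.4968
  x_1 = -1.075 - 0.01*-15.05 = -0.9245
  y_1 = -4.1242 - 0.01*-16.4968 = -3.9592
Step 2: grad_x = 2*7*-0.9245 = -12.943, grad_y = 2*2*-3.9592 = -15.8369
  x_2 = -0.9245 - 0.01*-12.943 = -0.7951
  y_2 = -3.9592 - 0.01*-15.8369 = -3.8009
f(-0.7951, -3.8009) = 7*(-0.7951)^2 + 2*(-3.8009)^2 = 33.3181


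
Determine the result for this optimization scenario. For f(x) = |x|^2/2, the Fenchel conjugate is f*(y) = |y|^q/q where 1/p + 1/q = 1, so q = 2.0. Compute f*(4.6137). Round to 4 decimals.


The conjugate exponent q satisfies 1/p + 1/q = 1.
p = 2, so q = 2/(2 - 1) = 2.0
|y|^q = 4.6137^2.0 = 21.2862
f*(4.6137) = 21.2862 / 2.0 = 10.6431


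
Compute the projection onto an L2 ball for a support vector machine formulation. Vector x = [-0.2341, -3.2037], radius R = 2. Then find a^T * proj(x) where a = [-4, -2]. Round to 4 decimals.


Step 1: Compute ||x|| (intermediates to 6 decimals).
||x|| = sqrt((-0.2341)^2 + (-3.2037)^2) = 3.212242
Step 2: Project.
Since ||x|| > R, scale = R/||x|| = 2/3.212242 = 0.622618, proj(x) = scale * x
proj(x) = [-0.145755, -1.994681]
Step 3: Dot product.
a^T * proj(x) = -4*(-0.145755) - 2*(-1.994681) = 4.5724


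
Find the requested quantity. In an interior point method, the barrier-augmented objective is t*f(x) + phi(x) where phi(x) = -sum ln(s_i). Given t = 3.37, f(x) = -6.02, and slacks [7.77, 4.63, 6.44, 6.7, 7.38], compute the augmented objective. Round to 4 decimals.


Step 1: Compute log-barrier.
ln values: [2.0503, 1.5326, 1.8625, 1.9021, 1.9988]
phi = -(2.0503 + 1.5326 + 1.8625 + 1.9021 + 1.9988) = -9.3462
Step 2: Compute augmented objective.
t*f(x) = 3.37*-6.02 = -20.2874
Total = -20.2874 - 9.3462 = -29.6336


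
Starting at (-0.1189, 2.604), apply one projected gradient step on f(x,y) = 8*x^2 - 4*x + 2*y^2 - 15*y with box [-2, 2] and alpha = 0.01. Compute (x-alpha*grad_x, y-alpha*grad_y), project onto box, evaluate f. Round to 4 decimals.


Step 1: Compute gradient at (-0.1189, 2.604).
grad_x = 2*8*-0.1189 - 4 = -5.9024
grad_y = 2*2*2.604 - 15 = -4.584
Step 2: Gradient step.
x_raw = -0.1189 - 0.01*-5.9024 = -0.0599
y_raw = 2.604 - 0.01*-4.584 = 2.6498
Step 3: Project onto [-2, 2].
x_proj = clip(-0.0599) = -0.0599
y_proj = clip(2.6498) = 2.0
Step 4: Evaluate f.
f(-0.0599, 2.0) = -21.7318


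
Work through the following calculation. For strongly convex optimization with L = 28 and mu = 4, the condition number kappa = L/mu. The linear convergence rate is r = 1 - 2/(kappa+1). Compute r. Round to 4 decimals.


Step 1: Compute the condition number.
kappa = L/mu = 28/4 = 7.0
Step 2: Compute the convergence rate.
r = 1 - 2/(kappa + 1) = 1 - 2*mu/(L + mu) = (L - mu)/(L + mu) = 24/32 = 0.75


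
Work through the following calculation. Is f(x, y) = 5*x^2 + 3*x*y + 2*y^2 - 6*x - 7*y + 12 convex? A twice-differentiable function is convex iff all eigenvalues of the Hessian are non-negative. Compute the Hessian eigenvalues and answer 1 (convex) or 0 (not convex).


The Hessian of f(x,y) = 5*x^2 + 3*x*y + 2*y^2 - 6*x - 7*y + 12 is:
H = [[10, 3], [3, 4]]
Trace = 10 + 4 = 14
Determinant = 10*4 - (3)^2 = 31
Discriminant = (14)^2 - 4*31 = 72.0
Eigenvalues: lambda_1 = 2.7574, lambda_2 = 11.2426
The function is convex.

1


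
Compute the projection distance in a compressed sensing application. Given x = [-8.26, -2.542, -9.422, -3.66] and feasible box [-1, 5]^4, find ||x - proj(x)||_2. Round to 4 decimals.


Project each component onto [-1, 5].
clip(-8.26) = -1.0, clip(-2.542) = -1.0, clip(-9.422) = -1.0, clip(-3.66) = -1.0
Projection = [-1.0, -1.0, -1.0, -1.0]
Squared diffs: [52.7076, 2.3778, 70.9301, 7.0756]
Distance = sqrt(133.0911) = 11.5365


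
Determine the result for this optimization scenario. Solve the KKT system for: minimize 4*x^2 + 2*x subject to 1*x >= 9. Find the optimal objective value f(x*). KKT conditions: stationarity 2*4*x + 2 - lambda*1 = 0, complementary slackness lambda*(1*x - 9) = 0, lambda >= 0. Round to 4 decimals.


Step 1: Try lambda = 0 (constraint inactive).
x_unc = -2/(2*4) = -0.25
Check: 1*-0.25 = -0.25 < 9 -- violated!
Step 2: Constraint must be active: 1*x = 9
x* = 9/1 = 9.0
lambda = (2*4*9.0 + 2)/1 = 74.0
Step 3: Compute optimal value.
f(x*) = 4*9.0^2 + 2*9.0 = 342.0


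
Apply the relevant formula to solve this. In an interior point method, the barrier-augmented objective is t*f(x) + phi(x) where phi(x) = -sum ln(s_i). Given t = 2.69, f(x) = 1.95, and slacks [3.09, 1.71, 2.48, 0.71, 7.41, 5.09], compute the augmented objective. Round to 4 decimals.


Step 1: Compute log-barrier.
ln values: [1.1282, 0.5365, 0.9083, -0.3425, 2.0028, 1.6273]
phi = -(1.1282 + 0.5365 + 0.9083 - 0.3425 + 2.0028 + 1.6273) = -5.8605
Step 2: Compute augmented objective.
t*f(x) = 2.69*1.95 = 5.2455
Total = 5.2455 - 5.8605 = -0.615


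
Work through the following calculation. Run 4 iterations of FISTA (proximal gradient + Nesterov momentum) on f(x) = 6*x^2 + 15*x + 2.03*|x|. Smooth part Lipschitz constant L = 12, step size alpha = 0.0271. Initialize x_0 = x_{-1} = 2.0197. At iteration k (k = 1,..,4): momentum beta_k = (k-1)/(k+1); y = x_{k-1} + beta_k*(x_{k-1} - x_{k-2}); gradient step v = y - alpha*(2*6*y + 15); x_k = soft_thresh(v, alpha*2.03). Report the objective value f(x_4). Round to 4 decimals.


FISTA on f(x) = 6*x^2 + 15*x + 2.03*|x|
L = 12, alpha = 0.0271
Iteration 1: beta = 0.0, y = 2.0197 + 0.0*(2.0197 - 2.0197) = 2.0197
  grad(y) = 39.2364, v = y - alpha*grad = 0.9564
  prox(v) = soft_thresh(0.9564, 0.055) = 0.9014
Iteration 2: beta = 0.3333, y = 0.9014 + 0.3333*(0.9014 - 2.0197) = 0.5286
  grad(y) = 21.3433, v = y - alpha*grad = -0.0498
  prox(v) = soft_thresh(-0.0498, 0.055) = 0.0
Iteration 3: beta = 0.5, y = 0.0 + 0.5*(0.0 - 0.9014) = -0.4507
  grad(y) = 9.5917, v = y - alpha*grad = -0.7106
  prox(v) = soft_thresh(-0.7106, 0.055) = -0.6556
Iteration 4: beta = 0.6, y = -0.6556 + 0.6*(-0.6556 - 0.0) = -1.049
  grad(y) = 2.4122, v = y - alpha*grad = -1.1144
  prox(v) = soft_thresh(-1.1144, 0.055) = -1.0593
f(x_4) = 6*(-1.0593)^2 + 15*(-1.0593) + 2.03*|-1.0593| = -7.0064


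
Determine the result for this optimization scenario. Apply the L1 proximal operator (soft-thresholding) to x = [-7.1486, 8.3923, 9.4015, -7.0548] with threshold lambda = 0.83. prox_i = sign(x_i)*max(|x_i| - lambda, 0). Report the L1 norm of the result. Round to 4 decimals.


Soft-thresholding with lambda = 0.83:
prox(-7.1486) = sign(-7.1486)*max(|-7.1486| - 0.83, 0) = -6.3186
prox(8.3923) = sign(8.3923)*max(|8.3923| - 0.83, 0) = 7.5623
prox(9.4015) = sign(9.4015)*max(|9.4015| - 0.83, 0) = 8.5715
prox(-7.0548) = sign(-7.0548)*max(|-7.0548| - 0.83, 0) = -6.2248
prox(x) = [-6.3186, 7.5623, 8.5715, -6.2248]
||prox(x)||_1 = 6.3186 + 7.5623 + 8.5715 + 6.2248 = 28.6772


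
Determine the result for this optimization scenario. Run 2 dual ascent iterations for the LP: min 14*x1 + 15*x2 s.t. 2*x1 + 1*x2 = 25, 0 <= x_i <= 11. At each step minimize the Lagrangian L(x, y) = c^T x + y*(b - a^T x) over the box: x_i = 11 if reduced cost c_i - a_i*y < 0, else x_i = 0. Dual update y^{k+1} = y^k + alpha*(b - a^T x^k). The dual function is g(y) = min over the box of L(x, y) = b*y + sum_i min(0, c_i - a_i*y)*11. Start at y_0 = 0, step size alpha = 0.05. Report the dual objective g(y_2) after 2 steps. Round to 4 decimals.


Dual ascent for LP: min 14*x1 + 15*x2, 2*x1 + 1*x2 = 25, 0 <= x_i <= 11
Step 1: y^k = 0.0, reduced costs: (14.0, 15.0)
  x^k = (0.0, 0.0), subgradient = b - a^T x = 25.0
  y^{k+1} = 0.0 + 0.05*25.0 = 1.25
Step 2: y^k = 1.25, reduced costs: (11.5, 13.75)
  x^k = (0.0, 0.0), subgradient = b - a^T x = 25.0
  y^{k+1} = 1.25 + 0.05*25.0 = 2.5
Dual objective at y_2 = 2.5: reduced costs (9.0, 12.5), box minimizer x = (0.0, 0.0)
g(y_2) = b*y + (c1 - a1*y)*x1 + (c2 - a2*y)*x2 = 25*2.5 + 9.0*0.0 + 12.5*0.0 = 62.5 + 0.0 + 0.0 = 62.5


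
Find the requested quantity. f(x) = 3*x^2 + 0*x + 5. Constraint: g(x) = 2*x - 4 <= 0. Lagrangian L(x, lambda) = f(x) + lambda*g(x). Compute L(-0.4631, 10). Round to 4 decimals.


Step 1: Evaluate f(x).
f(-0.4631) = 3*(-0.4631)^2 + 0*(-0.4631) + 5 = 5.6434
Step 2: Evaluate g(x).
g(-0.4631) = 2*-0.4631 - 4 = -4.9262
Step 3: Compute Lagrangian.
L = 5.6434 + 10*-4.9262 = -43.6186


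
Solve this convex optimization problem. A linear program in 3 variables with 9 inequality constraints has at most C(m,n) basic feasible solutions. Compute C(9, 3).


Each vertex corresponds to some choice of n active constraints out of m, so the number of vertices is at most C(m, n) = m! / (n!(m-n)!).
m = 9, n = 3
Numerator: 9 * 8 * 7
Denominator: 3! = 6
C(9, 3) = 84


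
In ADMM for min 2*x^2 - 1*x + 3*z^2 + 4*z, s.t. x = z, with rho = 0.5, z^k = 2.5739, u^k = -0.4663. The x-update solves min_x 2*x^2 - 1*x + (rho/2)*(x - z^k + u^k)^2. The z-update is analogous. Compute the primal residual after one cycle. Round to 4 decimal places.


ADMM iteration with rho = 0.5, z^k = 2.5739, u^k = -0.4663
Step 1: x-update.
Minimize 2*x^2 - 1*x + (0.5/2)*(x - 2.5739 - 0.4663)^2
FOC: (2*2 + 0.5)*x = 1 + 0.5*(2.5739 + 0.4663)
x^{k+1} = 0.56
Step 2: z-update.
Minimize 3*z^2 + 4*z + (0.5/2)*(0.56 - z - 0.4663)^2
FOC: (2*3 + 0.5)*z = -4 + 0.5*(0.56 - 0.4663)
z^{k+1} = -0.6082
Step 3: u-update.
u^{k+1} = -0.4663 + 0.56 + 0.6082 = 0.7019
Step 4: Primal residual = |0.56 + 0.6082| = 1.1682


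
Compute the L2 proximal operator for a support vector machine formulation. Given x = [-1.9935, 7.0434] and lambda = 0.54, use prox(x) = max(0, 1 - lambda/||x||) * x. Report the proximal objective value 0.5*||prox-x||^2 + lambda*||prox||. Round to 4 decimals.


Step 1: Compute ||x||.
||x|| = 7.3201
Step 2: Compute scaling factor.
scale = max(0, 1 - 0.54/7.3201) = 0.9262
Step 3: prox(x) = [-1.8464, 6.5238]
||prox(x)|| = 6.7801
Step 4: Proximal objective.
0.5*||prox-x||^2 = 0.1458
lambda*||prox|| = 3.6613
Total = 3.807


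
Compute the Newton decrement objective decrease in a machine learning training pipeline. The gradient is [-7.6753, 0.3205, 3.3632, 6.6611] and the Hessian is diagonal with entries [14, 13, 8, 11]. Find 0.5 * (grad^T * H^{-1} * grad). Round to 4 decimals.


Step 1: H is diagonal, so H^(-1) * g = [-0.5482, 0.0247, 0.4204, 0.6056].
Step 2: g^T H^(-1) g = sum_i g_i^2 / H_ii
  = (-7.6753)^2/14 + (0.3205)^2/13 + (3.3632)^2/8 + (6.6611)^2/11
  = 4.2079 + 0.0079 + 1.4139 + 4.0337 = 9.6633
Step 3: Objective decrease = 0.5 * g^T H^(-1) g = 4.8317


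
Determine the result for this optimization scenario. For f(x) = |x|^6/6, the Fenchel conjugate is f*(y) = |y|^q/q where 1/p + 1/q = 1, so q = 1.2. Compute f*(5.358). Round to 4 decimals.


The conjugate exponent q satisfies 1/p + 1/q = 1.
p = 6, so q = 6/(6 - 1) = 1.2
|y|^q = 5.358^1.2 = 7.4955
f*(5.358) = 7.4955 / 1.2 = 6.2463


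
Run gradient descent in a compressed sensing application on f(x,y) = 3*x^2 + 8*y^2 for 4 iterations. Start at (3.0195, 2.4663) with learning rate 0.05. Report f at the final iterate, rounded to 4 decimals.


Gradient descent on f(x,y) = 3*x^2 + 8*y^2.
Starting point: (3.0195, 2.4663), alpha = 0.05
Step 1: grad_x = 2*3*3.0195 = 18.117, grad_y = 2*8*2.4663 = 39.4608
  x_1 = 3.0195 - 0.05*18.117 = 2.1137
  y_1 = 2.4663 - 0.05*39.4608 = 0.4933
Step 2: grad_x = 2*3*2.1137 = 12.6819, grad_y = 2*8*0.4933 = 7.8922
  x_2 = 2.1137 - 0.05*12.6819 = 1.4796
  y_2 = 0.4933 - 0.05*7.8922 = 0.0987
Step 3: grad_x = 2*3*1.4796 = 8.8773, grad_y = 2*8*0.0987 = 1.5784
  x_3 = 1.4796 - 0.05*8.8773 = 1.0357
  y_3 = 0.0987 - 0.05*1.5784 = 0.0197
Step 4: grad_x = 2*3*1.0357 = 6.2141, grad_y = 2*8*0.0197 = 0.3157
  x_4 = 1.0357 - 0.05*6.2141 = 0.725
  y_4 = 0.0197 - 0.05*0.3157 = 0.0039
f(0.725, 0.0039) = 3*0.725^2 + 8*0.0039^2 = 1.5769


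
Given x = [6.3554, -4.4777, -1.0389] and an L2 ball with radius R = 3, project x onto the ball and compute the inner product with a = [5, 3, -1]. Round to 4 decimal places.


Step 1: Compute ||x|| (intermediates to 6 decimals).
||x|| = sqrt(6.3554^2 + (-4.4777)^2 + (-1.0389)^2) = 7.843483
Step 2: Project.
Since ||x|| > R, scale = R/||x|| = 3/7.843483 = 0.382483, proj(x) = scale * x
proj(x) = [2.430832, -1.712644, -0.397362]
Step 3: Dot product.
a^T * proj(x) = 5*2.430832 + 3*(-1.712644) - 1*(-0.397362) = 7.4136


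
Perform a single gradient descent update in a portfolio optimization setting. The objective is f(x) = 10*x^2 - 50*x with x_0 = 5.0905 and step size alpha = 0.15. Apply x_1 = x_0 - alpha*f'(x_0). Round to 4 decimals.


We compute the gradient at x_0 and apply the update.
f'(x) = 20*x - 50
f'(5.0905) = 20*5.0905 - 50 = 51.81
x_1 = 5.0905 - 0.15*51.81 = -2.681


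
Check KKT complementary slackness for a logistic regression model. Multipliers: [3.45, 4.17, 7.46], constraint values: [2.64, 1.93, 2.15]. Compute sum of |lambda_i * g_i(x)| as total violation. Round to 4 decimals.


KKT complementary slackness check:
lambda_1 * g_1 = 3.45 * 2.64 = 9.108
lambda_2 * g_2 = 4.17 * 1.93 = 8.0481
lambda_3 * g_3 = 7.46 * 2.15 = 16.039
Total violation = 9.108 + 8.0481 + 16.039 = 33.1951


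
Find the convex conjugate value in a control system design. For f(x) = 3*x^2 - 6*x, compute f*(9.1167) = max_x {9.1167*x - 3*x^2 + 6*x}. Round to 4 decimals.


f*(y) = sup_x {y*x - a*x^2 - b*x} = sup_x {(y-b)*x - a*x^2}
FOC: (y - b) - 2a*x = 0 => x* = (y - b)/(2a)
x* = (9.1167 + 6)/(2*3) = 2.5195
f*(9.1167) = (y-b)^2/(4a) = (9.1167 + 6)^2/(4*3)
= 228.5146/12 = 19.0429


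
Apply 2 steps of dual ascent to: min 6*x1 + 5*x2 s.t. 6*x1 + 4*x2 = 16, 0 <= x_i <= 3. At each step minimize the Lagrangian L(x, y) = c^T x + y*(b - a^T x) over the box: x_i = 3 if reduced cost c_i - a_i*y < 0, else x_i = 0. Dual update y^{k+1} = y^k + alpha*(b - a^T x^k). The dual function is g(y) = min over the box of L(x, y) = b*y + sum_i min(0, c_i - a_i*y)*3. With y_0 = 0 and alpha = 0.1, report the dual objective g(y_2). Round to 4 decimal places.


Dual ascent for LP: min 6*x1 + 5*x2, 6*x1 + 4*x2 = 16, 0 <= x_i <= 3
Step 1: y^k = 0.0, reduced costs: (6.0, 5.0)
  x^k = (0.0, 0.0), subgradient = b - a^T x = 16.0
  y^{k+1} = 0.0 + 0.1*16.0 = 1.6
Step 2: y^k = 1.6, reduced costs: (-3.6, -1.4)
  x^k = (3.0, 3.0), subgradient = b - a^T x = -14.0
  y^{k+1} = 1.6 + 0.1*-14.0 = 0.2
Dual objective at y_2 = 0.2: reduced costs (4.8, 4.2), box minimizer x = (0.0, 0.0)
g(y_2) = b*y + (c1 - a1*y)*x1 + (c2 - a2*y)*x2 = 16*0.2 + 4.8*0.0 + 4.2*0.0 = 3.2 + 0.0 + 0.0 = 3.2


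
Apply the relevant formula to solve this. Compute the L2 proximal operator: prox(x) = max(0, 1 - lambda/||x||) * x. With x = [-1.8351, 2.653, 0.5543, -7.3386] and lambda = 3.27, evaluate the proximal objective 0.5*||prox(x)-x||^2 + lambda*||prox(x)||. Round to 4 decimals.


Step 1: Compute ||x||.
||x|| = 8.0354
Step 2: Compute scaling factor.
scale = max(0, 1 - 3.27/8.0354) = 0.5931
Step 3: prox(x) = [-1.0883, 1.5734, 0.3287, -4.3522]
||prox(x)|| = 4.7654
Step 4: Proximal objective.
0.5*||prox-x||^2 = 5.3465
lambda*||prox|| = 15.5829
Total = 20.9294


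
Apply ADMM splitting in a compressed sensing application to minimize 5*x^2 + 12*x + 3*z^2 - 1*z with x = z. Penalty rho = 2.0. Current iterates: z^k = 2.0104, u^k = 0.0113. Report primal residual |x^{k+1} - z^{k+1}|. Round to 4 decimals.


ADMM iteration with rho = 2.0, z^k = 2.0104, u^k = 0.0113
Step 1: x-update.
Minimize 5*x^2 + 12*x + (2.0/2)*(x - 2.0104 + 0.0113)^2
FOC: (2*5 + 2.0)*x = -12 + 2.0*(2.0104 - 0.0113)
x^{k+1} = -0.6668
Step 2: z-update.
Minimize 3*z^2 - 1*z + (2.0/2)*(-0.6668 - z + 0.0113)^2
FOC: (2*3 + 2.0)*z = 1 + 2.0*(-0.6668 + 0.0113)
z^{k+1} = -0.0389
Step 3: u-update.
u^{k+1} = 0.0113 - 0.6668 + 0.0389 = -0.6166
Step 4: Primal residual = |-0.6668 + 0.0389| = 0.6279


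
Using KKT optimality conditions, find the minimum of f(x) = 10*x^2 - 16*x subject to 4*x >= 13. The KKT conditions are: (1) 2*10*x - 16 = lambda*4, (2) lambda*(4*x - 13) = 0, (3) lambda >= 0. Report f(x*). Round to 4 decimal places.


Step 1: Try lambda = 0 (constraint inactive).
x_unc = 16/(2*10) = 0.8
Check: 4*0.8 = 3.2 < 13 -- violated!
Step 2: Constraint must be active: 4*x = 13
x* = 13/4 = 3.25
lambda = (2*10*3.25 - 16)/4 = 12.25
Step 3: Compute optimal value.
f(x*) = 10*3.25^2 - 16*3.25 = 53.625


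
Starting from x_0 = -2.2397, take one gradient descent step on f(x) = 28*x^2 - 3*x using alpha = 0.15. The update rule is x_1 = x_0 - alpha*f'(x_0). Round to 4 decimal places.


We compute the gradient at x_0 and apply the update.
f'(x) = 56*x - 3
f'(-2.2397) = 56*-2.2397 - 3 = -128.4232
x_1 = -2.2397 - 0.15*-128.4232 = 17.0238


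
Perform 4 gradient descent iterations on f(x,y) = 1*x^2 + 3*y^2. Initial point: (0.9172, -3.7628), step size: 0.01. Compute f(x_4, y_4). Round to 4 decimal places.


Gradient descent on f(x,y) = 1*x^2 + 3*y^2.
Starting point: (0.9172, -3.7628), alpha = 0.01
Step 1: grad_x = 2*1*0.9172 = 1.8344, grad_y = 2*3*-3.7628 = -22.5768
  x_1 = 0.9172 - 0.01*1.8344 = 0.8989
  y_1 = -3.7628 - 0.01*-22.5768 = -3.537
Step 2: grad_x = 2*1*0.8989 = 1.7977, grad_y = 2*3*-3.537 = -21.2222
  x_2 = 0.8989 - 0.01*1.7977 = 0.8809
  y_2 = -3.537 - 0.01*-21.2222 = -3.3248
Step 3: grad_x = 2*1*0.8809 = 1.7618, grad_y = 2*3*-3.3248 = -19.9489
  x_3 = 0.8809 - 0.01*1.7618 = 0.8633
  y_3 = -3.3248 - 0.01*-19.9489 = -3.1253
Step 4: grad_x = 2*1*0.8633 = 1.7265, grad_y = 2*3*-3.1253 = -18.7519
  x_4 = 0.8633 - 0.01*1.7265 = 0.846
  y_4 = -3.1253 - 0.01*-18.7519 = -2.9378
f(0.846, -2.9378) = 1*0.846^2 + 3*(-2.9378)^2 = 26.6078


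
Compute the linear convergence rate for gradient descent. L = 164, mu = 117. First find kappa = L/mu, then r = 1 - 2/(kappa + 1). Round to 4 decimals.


Step 1: Compute the condition number.
kappa = L/mu = 164/117 = 1.4017
Step 2: Compute the convergence rate.
r = 1 - 2/(kappa + 1) = 1 - 2*mu/(L + mu) = (L - mu)/(L + mu) = 47/281 = 0.1673


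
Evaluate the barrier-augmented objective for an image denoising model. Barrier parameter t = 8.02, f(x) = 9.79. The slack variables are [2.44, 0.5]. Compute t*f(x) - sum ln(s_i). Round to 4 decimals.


Step 1: Compute log-barrier.
ln values: [0.892, -0.6931]
phi = -(0.892 - 0.6931) = -0.1989
Step 2: Compute augmented objective.
t*f(x) = 8.02*9.79 = 78.5158
Total = 78.5158 - 0.1989 = 78.3169


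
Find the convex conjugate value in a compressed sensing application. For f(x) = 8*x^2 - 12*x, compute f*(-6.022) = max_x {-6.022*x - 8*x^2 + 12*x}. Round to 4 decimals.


f*(y) = sup_x {y*x - a*x^2 - b*x} = sup_x {(y-b)*x - a*x^2}
FOC: (y - b) - 2a*x = 0 => x* = (y - b)/(2a)
x* = (-6.022 + 12)/(2*8) = 0.3736
f*(-6.022) = (y-b)^2/(4a) = (-6.022 + 12)^2/(4*8)
= 35.7365/32 = 1.1168


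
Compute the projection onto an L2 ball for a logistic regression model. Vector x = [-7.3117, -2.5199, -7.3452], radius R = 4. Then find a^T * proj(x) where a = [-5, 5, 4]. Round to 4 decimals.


Step 1: Compute ||x|| (intermediates to 6 decimals).
||x|| = sqrt((-7.3117)^2 + (-2.5199)^2 + (-7.3452)^2) = 10.665965
Step 2: Project.
Since ||x|| > R, scale = R/||x|| = 4/10.665965 = 0.375025, proj(x) = scale * x
proj(x) = [-2.74207, -0.945025, -2.754634]
Step 3: Dot product.
a^T * proj(x) = -5*(-2.74207) + 5*(-0.945025) + 4*(-2.754634) = -2.0333


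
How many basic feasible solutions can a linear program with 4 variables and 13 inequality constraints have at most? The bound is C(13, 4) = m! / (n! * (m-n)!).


Each vertex corresponds to some choice of n active constraints out of m, so the number of vertices is at most C(m, n) = m! / (n!(m-n)!).
m = 13, n = 4
Numerator: 13 * 12 * 11 * 10
Denominator: 4! = 24
C(13, 4) = 715


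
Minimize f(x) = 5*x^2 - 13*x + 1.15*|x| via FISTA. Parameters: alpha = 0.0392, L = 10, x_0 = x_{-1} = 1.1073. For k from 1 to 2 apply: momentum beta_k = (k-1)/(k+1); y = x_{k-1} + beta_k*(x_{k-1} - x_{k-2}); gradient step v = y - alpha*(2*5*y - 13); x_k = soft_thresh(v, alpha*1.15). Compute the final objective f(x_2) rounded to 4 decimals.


FISTA on f(x) = 5*x^2 - 13*x + 1.15*|x|
L = 10, alpha = 0.0392
Iteration 1: beta = 0.0, y = 1.1073 + 0.0*(1.1073 - 1.1073) = 1.1073
  grad(y) = -1.927, v = y - alpha*grad = 1.1828
  prox(v) = soft_thresh(1.1828, 0.0451) = 1.1378
Iteration 2: beta = 0.3333, y = 1.1378 + 0.3333*(1.1378 - 1.1073) = 1.1479
  grad(y) = -1.5209, v = y - alpha*grad = 1.2075
  prox(v) = soft_thresh(1.2075, 0.0451) = 1.1625
f(x_2) = 5*1.1625^2 - 13*1.1625 + 1.15*|1.1625| = -7.0186


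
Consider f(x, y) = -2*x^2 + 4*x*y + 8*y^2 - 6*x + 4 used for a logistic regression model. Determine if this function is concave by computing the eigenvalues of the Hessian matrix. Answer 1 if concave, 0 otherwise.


The Hessian of f(x,y) = -2*x^2 + 4*x*y + 8*y^2 - 6*x + 4 is:
H = [[-4, 4], [4, 16]]
Trace = -4 + 16 = 12
Determinant = -4*16 - (4)^2 = -80
Discriminant = (12)^2 - 4*-80 = 464.0
Eigenvalues: lambda_1 = -4.7703, lambda_2 = 16.7703
The function is not concave.

0


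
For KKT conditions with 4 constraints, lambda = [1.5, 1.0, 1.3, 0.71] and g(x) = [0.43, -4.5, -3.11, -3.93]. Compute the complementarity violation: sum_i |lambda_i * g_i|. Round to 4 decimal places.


KKT complementary slackness check:
lambda_1 * g_1 = 1.5 * 0.43 = 0.645
lambda_2 * g_2 = 1.0 * -4.5 = -4.5
lambda_3 * g_3 = 1.3 * -3.11 = -4.043
lambda_4 * g_4 = 0.71 * -3.93 = -2.7903
Total violation = 0.645 + 4.5 + 4.043 + 2.7903 = 11.9783


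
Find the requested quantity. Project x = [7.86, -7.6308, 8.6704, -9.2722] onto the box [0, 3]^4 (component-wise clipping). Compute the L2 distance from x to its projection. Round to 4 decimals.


Project each component onto [0, 3].
clip(7.86) = 3.0, clip(-7.6308) = 0.0, clip(8.6704) = 3.0, clip(-9.2722) = 0.0
Projection = [3.0, 0.0, 3.0, 0.0]
Squared diffs: [23.6196, 58.2291, 32.1534, 85.9737]
Distance = sqrt(199.9758) = 14.1413


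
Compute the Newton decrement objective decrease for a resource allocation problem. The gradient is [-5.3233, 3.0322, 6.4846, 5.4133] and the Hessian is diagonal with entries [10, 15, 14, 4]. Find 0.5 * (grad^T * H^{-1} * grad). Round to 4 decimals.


Step 1: H is diagonal, so H^(-1) * g = [-0.5323, 0.2021, 0.4632, 1.3533].
Step 2: g^T H^(-1) g = sum_i g_i^2 / H_ii
  = (-5.3233)^2/10 + (3.0322)^2/15 + (6.4846)^2/14 + (5.4133)^2/4
  = 2.8338 + 0.6129 + 3.0036 + 7.326 = 13.7762
Step 3: Objective decrease = 0.5 * g^T H^(-1) g = 6.8881


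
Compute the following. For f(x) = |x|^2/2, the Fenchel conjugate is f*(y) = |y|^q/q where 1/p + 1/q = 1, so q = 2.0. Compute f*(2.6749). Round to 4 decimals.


The conjugate exponent q satisfies 1/p + 1/q = 1.
p = 2, so q = 2/(2 - 1) = 2.0
|y|^q = 2.6749^2.0 = 7.1551
f*(2.6749) = 7.1551 / 2.0 = 3.5775


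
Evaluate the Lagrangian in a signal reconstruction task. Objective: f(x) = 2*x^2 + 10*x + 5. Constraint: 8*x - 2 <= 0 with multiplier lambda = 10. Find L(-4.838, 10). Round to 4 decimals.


Step 1: Evaluate f(x).
f(-4.838) = 2*(-4.838)^2 + 10*(-4.838) + 5 = 3.4325
Step 2: Evaluate g(x).
g(-4.838) = 8*-4.838 - 2 = -40.704
Step 3: Compute Lagrangian.
L = 3.4325 + 10*-40.704 = -403.6075


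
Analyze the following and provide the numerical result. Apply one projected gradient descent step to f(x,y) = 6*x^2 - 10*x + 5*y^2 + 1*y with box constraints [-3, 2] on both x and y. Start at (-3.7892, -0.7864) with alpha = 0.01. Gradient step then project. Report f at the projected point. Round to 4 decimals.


Step 1: Compute gradient at (-3.7892, -0.7864).
grad_x = 2*6*-3.7892 - 10 = -55.4704
grad_y = 2*5*-0.7864 + 1 = -6.864
Step 2: Gradient step.
x_raw = -3.7892 - 0.01*-55.4704 = -3.2345
y_raw = -0.7864 - 0.01*-6.864 = -0.7178
Step 3: Project onto [-3, 2].
x_proj = clip(-3.2345) = -3.0
y_proj = clip(-0.7178) = -0.7178
Step 4: Evaluate f.
f(-3.0, -0.7178) = 85.8581
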